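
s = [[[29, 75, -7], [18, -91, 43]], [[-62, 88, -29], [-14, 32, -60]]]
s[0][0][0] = 29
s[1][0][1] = 88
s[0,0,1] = 75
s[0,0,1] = 75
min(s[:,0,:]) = -62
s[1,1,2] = -60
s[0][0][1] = 75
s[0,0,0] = 29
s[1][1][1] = 32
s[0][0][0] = 29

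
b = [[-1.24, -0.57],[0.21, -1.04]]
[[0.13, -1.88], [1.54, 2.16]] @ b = [[-0.56,1.88],[-1.46,-3.12]]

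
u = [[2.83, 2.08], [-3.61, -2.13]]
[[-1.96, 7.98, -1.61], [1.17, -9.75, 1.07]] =u @ [[1.18, 2.21, 0.82],[-2.55, 0.83, -1.89]]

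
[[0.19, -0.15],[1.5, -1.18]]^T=[[0.19, 1.5], [-0.15, -1.18]]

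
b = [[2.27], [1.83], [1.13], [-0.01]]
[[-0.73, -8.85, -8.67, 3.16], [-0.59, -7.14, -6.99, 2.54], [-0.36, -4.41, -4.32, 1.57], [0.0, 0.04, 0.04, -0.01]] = b@[[-0.32,  -3.90,  -3.82,  1.39]]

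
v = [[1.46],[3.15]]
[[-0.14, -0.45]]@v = [[-1.62]]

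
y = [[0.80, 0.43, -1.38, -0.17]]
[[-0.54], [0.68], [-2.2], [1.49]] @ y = [[-0.43, -0.23, 0.75, 0.09], [0.54, 0.29, -0.94, -0.12], [-1.76, -0.95, 3.04, 0.37], [1.19, 0.64, -2.06, -0.25]]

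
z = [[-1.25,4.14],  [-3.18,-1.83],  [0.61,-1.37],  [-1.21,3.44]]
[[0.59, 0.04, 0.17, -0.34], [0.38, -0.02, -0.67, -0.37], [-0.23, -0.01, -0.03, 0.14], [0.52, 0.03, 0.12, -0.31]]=z@[[-0.17, -0.0, 0.16, 0.14],  [0.09, 0.01, 0.09, -0.04]]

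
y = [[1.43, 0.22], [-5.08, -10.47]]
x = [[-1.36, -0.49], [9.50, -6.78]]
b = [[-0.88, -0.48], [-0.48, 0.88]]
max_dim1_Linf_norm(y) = 10.47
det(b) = -1.00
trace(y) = -9.04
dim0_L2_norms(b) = [1.0, 1.0]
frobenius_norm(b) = 1.42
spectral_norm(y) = 11.67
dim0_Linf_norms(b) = [0.88, 0.88]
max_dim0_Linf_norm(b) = 0.88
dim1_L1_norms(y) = [1.65, 15.55]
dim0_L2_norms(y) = [5.28, 10.47]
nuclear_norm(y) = 12.85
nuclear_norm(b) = 2.00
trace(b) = 0.00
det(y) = -13.85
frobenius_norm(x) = 11.76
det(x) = 13.88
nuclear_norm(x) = 12.89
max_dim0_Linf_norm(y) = 10.47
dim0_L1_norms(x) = [10.86, 7.27]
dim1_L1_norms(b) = [1.36, 1.36]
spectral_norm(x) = 11.70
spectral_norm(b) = 1.00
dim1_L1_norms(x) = [1.85, 16.28]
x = y @ b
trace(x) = -8.14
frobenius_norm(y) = 11.73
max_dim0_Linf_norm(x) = 9.5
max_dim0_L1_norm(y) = 10.69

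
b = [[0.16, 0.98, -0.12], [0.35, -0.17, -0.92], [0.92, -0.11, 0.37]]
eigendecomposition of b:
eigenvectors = [[(-0.56+0j), (0.19+0.56j), 0.19-0.56j], [(0.71+0j), -0.24+0.44j, -0.24-0.44j], [0.43+0.00j, (0.64+0j), 0.64-0.00j]]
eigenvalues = [(-1+0j), (0.68+0.73j), (0.68-0.73j)]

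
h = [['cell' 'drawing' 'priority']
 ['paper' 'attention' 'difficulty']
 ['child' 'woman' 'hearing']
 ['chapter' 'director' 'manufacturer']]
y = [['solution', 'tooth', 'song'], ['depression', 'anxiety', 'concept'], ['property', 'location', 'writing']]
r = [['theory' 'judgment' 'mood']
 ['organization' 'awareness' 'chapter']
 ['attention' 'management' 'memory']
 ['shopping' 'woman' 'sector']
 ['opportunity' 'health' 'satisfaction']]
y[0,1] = 'tooth'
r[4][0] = 'opportunity'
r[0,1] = 'judgment'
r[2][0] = 'attention'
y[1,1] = 'anxiety'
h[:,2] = ['priority', 'difficulty', 'hearing', 'manufacturer']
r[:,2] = ['mood', 'chapter', 'memory', 'sector', 'satisfaction']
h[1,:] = ['paper', 'attention', 'difficulty']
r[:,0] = ['theory', 'organization', 'attention', 'shopping', 'opportunity']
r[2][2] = 'memory'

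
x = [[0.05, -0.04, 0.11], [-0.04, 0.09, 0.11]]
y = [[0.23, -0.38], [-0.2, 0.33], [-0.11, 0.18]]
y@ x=[[0.03, -0.04, -0.02], [-0.02, 0.04, 0.01], [-0.01, 0.02, 0.01]]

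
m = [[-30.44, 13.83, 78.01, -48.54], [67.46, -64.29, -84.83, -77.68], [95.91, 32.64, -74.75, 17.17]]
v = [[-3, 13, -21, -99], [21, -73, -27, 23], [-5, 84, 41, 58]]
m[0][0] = -30.44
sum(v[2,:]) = 178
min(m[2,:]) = -74.75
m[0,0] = -30.44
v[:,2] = [-21, -27, 41]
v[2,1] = 84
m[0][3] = -48.54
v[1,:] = [21, -73, -27, 23]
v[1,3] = 23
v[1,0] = 21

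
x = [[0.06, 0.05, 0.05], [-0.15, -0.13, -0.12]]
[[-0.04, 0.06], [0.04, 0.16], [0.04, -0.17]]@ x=[[-0.01, -0.01, -0.01], [-0.02, -0.02, -0.02], [0.03, 0.02, 0.02]]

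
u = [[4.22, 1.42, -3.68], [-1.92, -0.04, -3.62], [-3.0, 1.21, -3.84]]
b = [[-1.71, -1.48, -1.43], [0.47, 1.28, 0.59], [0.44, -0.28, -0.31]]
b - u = [[-5.93, -2.90, 2.25], [2.39, 1.32, 4.21], [3.44, -1.49, 3.53]]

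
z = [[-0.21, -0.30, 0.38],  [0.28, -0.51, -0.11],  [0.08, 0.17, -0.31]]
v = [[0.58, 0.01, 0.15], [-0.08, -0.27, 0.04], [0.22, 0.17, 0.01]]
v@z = [[-0.11, -0.15, 0.17],[-0.06, 0.17, -0.01],[0.00, -0.15, 0.06]]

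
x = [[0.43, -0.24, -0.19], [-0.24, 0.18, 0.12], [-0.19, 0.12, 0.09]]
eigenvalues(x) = [0.66, 0.03, 0.0]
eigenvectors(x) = [[-0.79, 0.55, 0.25], [0.48, 0.83, -0.29], [0.36, 0.11, 0.93]]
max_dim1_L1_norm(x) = 0.86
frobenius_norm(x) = 0.66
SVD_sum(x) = [[0.42,  -0.26,  -0.19],  [-0.26,  0.16,  0.12],  [-0.19,  0.12,  0.09]] + [[0.01, 0.02, 0.0], [0.02, 0.02, 0.0], [0.0, 0.00, 0.00]] + [[0.00, -0.0, 0.00],[-0.0, 0.00, -0.00],[0.00, -0.0, 0.0]]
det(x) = 0.00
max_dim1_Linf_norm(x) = 0.43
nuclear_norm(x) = 0.70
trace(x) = 0.70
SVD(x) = [[-0.79,  -0.55,  0.25], [0.48,  -0.83,  -0.29], [0.36,  -0.11,  0.93]] @ diag([0.6636148088616313, 0.034827564647196746, 0.001557626491171978]) @ [[-0.79, 0.48, 0.36], [-0.55, -0.83, -0.11], [0.25, -0.29, 0.93]]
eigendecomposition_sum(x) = [[0.42,-0.26,-0.19], [-0.26,0.16,0.12], [-0.19,0.12,0.09]] + [[0.01, 0.02, 0.00], [0.02, 0.02, 0.00], [0.00, 0.00, 0.00]] + [[0.0,-0.00,0.0], [-0.00,0.0,-0.0], [0.00,-0.0,0.00]]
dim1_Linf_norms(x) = [0.43, 0.24, 0.19]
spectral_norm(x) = 0.66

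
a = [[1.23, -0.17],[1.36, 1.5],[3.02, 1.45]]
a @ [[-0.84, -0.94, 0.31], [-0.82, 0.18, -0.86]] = [[-0.89, -1.19, 0.53], [-2.37, -1.01, -0.87], [-3.73, -2.58, -0.31]]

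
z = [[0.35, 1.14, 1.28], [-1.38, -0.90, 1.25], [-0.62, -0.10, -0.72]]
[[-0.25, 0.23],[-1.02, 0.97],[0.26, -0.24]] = z @ [[0.10, -0.10], [0.30, -0.28], [-0.49, 0.46]]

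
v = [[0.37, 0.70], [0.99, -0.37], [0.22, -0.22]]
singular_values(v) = [1.1, 0.79]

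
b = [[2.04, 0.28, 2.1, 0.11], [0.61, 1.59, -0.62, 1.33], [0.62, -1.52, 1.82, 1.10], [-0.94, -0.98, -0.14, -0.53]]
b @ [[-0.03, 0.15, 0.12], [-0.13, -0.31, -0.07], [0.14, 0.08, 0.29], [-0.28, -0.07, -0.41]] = [[0.17, 0.38, 0.79], [-0.68, -0.54, -0.76], [0.13, 0.63, 0.26], [0.28, 0.19, 0.13]]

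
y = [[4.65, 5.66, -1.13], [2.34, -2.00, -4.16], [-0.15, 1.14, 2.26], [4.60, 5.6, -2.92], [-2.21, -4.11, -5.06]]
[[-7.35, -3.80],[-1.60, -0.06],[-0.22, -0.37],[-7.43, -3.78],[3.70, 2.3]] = y @ [[-0.95, -0.34], [-0.50, -0.39], [0.09, 0.01]]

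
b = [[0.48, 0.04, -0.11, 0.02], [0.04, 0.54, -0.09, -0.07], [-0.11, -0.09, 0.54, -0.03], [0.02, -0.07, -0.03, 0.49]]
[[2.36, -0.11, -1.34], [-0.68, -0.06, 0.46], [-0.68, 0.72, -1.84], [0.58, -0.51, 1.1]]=b@ [[4.91, 0.12, -3.85], [-1.61, -0.02, 0.78], [-0.48, 1.3, -3.93], [0.73, -0.97, 2.28]]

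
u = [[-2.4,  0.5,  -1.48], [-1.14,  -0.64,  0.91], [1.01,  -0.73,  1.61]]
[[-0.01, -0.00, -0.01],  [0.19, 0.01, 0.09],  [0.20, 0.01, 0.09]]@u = [[0.01, 0.0, -0.00],[-0.38, 0.02, -0.13],[-0.4, 0.03, -0.14]]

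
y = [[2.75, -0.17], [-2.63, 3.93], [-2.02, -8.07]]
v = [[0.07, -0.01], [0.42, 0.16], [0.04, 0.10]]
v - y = [[-2.68, 0.16], [3.05, -3.77], [2.06, 8.17]]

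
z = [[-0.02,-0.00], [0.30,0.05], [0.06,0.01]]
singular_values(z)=[0.31, 0.0]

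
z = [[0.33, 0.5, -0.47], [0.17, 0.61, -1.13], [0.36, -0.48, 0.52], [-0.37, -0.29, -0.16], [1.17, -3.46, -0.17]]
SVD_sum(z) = [[-0.12, 0.38, -0.01],[-0.17, 0.54, -0.02],[0.17, -0.56, 0.02],[0.05, -0.15, 0.01],[1.08, -3.48, 0.13]] + [[0.18, 0.03, -0.55], [0.35, 0.07, -1.11], [-0.13, -0.02, 0.39], [0.01, 0.00, -0.02], [0.09, 0.02, -0.29]] + [[0.27, 0.09, 0.09], [-0.01, -0.00, -0.0], [0.31, 0.10, 0.11], [-0.42, -0.14, -0.14], [-0.0, -0.0, -0.0]]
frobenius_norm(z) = 4.06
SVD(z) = [[0.11, -0.41, 0.46], [0.15, -0.83, -0.02], [-0.16, 0.30, 0.53], [-0.04, -0.02, -0.72], [-0.97, -0.22, -0.01]] @ diag([3.757874621387409, 1.397335749783919, 0.6556913392048429]) @ [[-0.3, 0.95, -0.03], [-0.30, -0.06, 0.95], [0.91, 0.29, 0.31]]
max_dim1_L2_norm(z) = 3.66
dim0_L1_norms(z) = [2.4, 5.34, 2.45]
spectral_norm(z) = 3.76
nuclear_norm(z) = 5.81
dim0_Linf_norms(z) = [1.17, 3.46, 1.13]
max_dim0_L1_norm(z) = 5.34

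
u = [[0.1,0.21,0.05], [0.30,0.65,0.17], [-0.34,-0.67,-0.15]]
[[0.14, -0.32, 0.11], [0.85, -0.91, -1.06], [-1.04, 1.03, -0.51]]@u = [[-0.12, -0.25, -0.06], [0.17, 0.3, 0.05], [0.38, 0.79, 0.20]]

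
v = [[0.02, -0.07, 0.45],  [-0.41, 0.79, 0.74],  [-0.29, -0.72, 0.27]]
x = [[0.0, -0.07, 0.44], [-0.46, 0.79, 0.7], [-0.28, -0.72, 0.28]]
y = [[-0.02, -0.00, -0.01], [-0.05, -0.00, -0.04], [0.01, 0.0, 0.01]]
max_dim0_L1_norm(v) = 1.58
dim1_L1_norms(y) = [0.03, 0.09, 0.02]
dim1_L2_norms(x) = [0.45, 1.15, 0.82]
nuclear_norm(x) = 2.28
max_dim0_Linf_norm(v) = 0.79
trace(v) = 1.08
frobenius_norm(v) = 1.49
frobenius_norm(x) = 1.48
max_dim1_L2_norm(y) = 0.06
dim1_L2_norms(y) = [0.02, 0.06, 0.01]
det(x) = 0.25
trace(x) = 1.07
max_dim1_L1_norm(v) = 1.94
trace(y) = -0.01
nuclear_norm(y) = 0.07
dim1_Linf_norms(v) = [0.45, 0.79, 0.72]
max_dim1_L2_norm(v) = 1.16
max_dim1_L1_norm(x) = 1.95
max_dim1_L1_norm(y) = 0.09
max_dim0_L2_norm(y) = 0.05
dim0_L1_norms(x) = [0.74, 1.58, 1.42]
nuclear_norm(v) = 2.30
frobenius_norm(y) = 0.07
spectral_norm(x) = 1.20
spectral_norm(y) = 0.07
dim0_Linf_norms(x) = [0.46, 0.79, 0.7]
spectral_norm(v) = 1.21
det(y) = 0.00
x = y + v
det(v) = 0.26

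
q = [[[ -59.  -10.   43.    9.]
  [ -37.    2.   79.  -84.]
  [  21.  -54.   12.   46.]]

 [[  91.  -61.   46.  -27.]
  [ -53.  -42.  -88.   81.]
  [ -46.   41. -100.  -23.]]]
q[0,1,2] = 79.0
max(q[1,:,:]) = 91.0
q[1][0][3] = -27.0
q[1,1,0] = -53.0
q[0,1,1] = 2.0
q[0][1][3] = -84.0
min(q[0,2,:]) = -54.0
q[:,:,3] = [[9.0, -84.0, 46.0], [-27.0, 81.0, -23.0]]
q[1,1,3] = 81.0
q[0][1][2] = 79.0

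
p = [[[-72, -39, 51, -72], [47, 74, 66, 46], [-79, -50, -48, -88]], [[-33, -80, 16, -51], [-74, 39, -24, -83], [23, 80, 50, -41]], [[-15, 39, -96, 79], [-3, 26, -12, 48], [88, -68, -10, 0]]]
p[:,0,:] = [[-72, -39, 51, -72], [-33, -80, 16, -51], [-15, 39, -96, 79]]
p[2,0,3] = 79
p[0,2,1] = -50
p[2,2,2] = -10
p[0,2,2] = -48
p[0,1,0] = 47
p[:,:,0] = [[-72, 47, -79], [-33, -74, 23], [-15, -3, 88]]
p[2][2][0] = 88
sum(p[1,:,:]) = -178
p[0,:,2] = [51, 66, -48]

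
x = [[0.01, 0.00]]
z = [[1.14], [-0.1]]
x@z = [[0.01]]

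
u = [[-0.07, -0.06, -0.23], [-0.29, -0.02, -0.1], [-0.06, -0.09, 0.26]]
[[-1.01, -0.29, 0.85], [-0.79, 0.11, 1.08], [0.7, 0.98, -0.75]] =u@[[1.38, -0.99, -2.73],[1.59, -3.25, 1.09],[3.56, 2.43, -3.13]]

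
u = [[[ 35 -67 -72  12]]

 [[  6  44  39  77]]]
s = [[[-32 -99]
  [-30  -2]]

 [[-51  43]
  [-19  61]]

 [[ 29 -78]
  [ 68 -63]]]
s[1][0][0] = -51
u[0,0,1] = -67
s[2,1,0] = 68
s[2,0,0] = 29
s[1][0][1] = 43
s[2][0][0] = 29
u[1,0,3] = 77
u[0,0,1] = -67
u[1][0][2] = 39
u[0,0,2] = -72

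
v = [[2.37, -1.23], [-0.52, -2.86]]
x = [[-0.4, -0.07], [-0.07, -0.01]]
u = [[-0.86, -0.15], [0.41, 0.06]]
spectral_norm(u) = 0.97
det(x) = -0.00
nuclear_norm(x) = 0.41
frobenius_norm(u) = 0.97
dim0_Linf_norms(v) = [2.37, 2.86]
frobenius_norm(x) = 0.41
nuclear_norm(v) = 5.52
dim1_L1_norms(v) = [3.6, 3.38]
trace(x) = -0.41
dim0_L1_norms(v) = [2.89, 4.09]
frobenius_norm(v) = 3.95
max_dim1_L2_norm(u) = 0.87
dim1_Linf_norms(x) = [0.4, 0.07]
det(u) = 0.01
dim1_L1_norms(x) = [0.47, 0.08]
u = v @ x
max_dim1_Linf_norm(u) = 0.86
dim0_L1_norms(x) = [0.47, 0.08]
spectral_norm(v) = 3.19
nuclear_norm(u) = 0.98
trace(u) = -0.80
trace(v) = -0.49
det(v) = -7.42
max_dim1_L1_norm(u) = 1.01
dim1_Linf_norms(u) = [0.86, 0.41]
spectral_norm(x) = 0.41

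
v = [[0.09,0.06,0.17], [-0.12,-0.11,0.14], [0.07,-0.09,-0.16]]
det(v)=0.005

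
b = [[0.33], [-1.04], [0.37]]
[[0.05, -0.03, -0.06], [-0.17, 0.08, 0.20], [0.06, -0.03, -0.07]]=b @ [[0.16, -0.08, -0.19]]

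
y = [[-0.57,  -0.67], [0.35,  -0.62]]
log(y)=[[-0.14, -3.41],[1.78, -0.39]]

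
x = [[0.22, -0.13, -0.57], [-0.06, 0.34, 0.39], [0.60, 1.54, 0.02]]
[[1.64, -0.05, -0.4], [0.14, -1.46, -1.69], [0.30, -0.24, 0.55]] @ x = [[0.12, -0.85, -0.96], [-0.9, -3.12, -0.68], [0.41, 0.73, -0.25]]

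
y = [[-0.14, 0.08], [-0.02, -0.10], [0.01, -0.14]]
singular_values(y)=[0.2, 0.12]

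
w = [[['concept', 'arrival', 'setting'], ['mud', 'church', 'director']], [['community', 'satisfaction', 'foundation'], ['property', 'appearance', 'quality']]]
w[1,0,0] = 'community'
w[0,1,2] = 'director'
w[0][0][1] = 'arrival'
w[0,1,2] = 'director'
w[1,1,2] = 'quality'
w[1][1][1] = 'appearance'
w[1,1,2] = 'quality'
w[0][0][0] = 'concept'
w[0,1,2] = 'director'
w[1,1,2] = 'quality'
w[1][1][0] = 'property'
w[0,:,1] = ['arrival', 'church']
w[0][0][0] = 'concept'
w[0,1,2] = 'director'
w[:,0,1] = ['arrival', 'satisfaction']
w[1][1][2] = 'quality'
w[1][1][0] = 'property'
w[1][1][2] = 'quality'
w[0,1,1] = 'church'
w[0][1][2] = 'director'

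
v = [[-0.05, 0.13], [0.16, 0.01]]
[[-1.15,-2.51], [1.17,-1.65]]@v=[[-0.34, -0.17], [-0.32, 0.14]]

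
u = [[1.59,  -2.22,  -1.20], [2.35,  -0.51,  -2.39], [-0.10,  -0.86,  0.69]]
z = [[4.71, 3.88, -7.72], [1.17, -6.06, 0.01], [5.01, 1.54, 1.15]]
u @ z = [[-1.12, 17.77, -13.68], [-1.5, 8.53, -20.90], [1.98, 5.89, 1.56]]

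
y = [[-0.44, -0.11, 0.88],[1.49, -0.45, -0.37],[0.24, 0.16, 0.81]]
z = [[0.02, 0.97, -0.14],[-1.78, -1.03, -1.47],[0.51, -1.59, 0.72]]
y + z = [[-0.42, 0.86, 0.74], [-0.29, -1.48, -1.84], [0.75, -1.43, 1.53]]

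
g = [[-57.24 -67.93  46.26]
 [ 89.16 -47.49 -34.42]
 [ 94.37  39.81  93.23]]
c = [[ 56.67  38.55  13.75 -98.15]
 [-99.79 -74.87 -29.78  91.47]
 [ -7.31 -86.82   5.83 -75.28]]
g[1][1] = -47.49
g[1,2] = -34.42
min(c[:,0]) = -99.79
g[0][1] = -67.93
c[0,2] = 13.75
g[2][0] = 94.37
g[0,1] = -67.93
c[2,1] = -86.82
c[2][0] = -7.31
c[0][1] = 38.55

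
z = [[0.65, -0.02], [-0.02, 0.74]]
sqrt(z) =[[0.81, -0.01],[-0.01, 0.86]]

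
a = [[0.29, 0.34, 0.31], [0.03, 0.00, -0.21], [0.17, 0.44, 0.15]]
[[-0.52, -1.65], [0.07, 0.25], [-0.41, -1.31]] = a@[[-0.74, -2.17],  [-0.48, -1.63],  [-0.46, -1.51]]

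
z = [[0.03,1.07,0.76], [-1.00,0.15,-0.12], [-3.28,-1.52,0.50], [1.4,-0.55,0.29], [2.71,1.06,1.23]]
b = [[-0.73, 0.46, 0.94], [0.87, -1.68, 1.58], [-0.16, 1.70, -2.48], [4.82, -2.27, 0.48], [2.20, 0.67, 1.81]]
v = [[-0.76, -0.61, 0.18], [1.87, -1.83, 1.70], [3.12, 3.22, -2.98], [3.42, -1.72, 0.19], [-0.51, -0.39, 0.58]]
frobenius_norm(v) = 7.43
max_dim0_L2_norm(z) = 4.59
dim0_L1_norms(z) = [8.42, 4.35, 2.9]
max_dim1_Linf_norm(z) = 3.28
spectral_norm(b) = 6.21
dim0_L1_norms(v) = [9.68, 7.77, 5.63]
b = z + v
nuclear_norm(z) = 7.87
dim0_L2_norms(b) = [5.42, 3.39, 3.61]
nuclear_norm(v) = 11.14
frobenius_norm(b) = 7.35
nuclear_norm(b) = 11.65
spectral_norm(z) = 4.89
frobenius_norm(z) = 5.33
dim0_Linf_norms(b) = [4.82, 2.27, 2.48]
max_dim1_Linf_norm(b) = 4.82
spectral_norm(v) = 5.67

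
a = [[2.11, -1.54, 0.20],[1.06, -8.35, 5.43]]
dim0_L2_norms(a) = [2.36, 8.49, 5.43]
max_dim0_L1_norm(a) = 9.89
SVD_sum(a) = [[0.23, -1.41, 0.89], [1.38, -8.37, 5.31]] + [[1.88, -0.13, -0.69], [-0.32, 0.02, 0.12]]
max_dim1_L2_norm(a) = 10.02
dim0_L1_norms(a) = [3.17, 9.89, 5.63]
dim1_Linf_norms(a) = [2.11, 8.35]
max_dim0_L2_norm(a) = 8.49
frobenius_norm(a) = 10.35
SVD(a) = [[-0.17, -0.99], [-0.99, 0.17]] @ diag([10.151510769333553, 2.0350747160988734]) @ [[-0.14,0.84,-0.53], [-0.94,0.07,0.35]]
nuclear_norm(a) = 12.19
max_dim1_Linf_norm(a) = 8.35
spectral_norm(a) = 10.15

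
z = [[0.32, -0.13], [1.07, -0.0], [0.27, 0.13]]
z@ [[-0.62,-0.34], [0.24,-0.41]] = [[-0.23, -0.06], [-0.66, -0.36], [-0.14, -0.15]]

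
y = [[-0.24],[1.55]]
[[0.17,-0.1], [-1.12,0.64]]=y@[[-0.72,0.41]]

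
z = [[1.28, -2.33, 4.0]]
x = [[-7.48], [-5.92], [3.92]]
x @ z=[[-9.57, 17.43, -29.92], [-7.58, 13.79, -23.68], [5.02, -9.13, 15.68]]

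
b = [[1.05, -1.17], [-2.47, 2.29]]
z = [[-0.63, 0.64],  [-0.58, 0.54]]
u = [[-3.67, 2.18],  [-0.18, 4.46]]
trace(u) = 0.79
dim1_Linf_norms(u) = [3.67, 4.46]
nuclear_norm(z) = 1.22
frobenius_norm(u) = 6.18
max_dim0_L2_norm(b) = 2.68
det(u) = -15.98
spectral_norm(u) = 5.43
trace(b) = 3.34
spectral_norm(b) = 3.71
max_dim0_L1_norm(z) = 1.21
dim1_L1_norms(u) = [5.85, 4.64]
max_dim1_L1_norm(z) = 1.27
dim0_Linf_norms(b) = [2.47, 2.29]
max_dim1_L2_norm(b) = 3.37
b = u @ z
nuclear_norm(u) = 8.37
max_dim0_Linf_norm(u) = 4.46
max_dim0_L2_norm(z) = 0.86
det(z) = 0.03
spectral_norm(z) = 1.20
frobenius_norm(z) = 1.20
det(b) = -0.49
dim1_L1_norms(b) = [2.22, 4.76]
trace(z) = -0.09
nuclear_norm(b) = 3.85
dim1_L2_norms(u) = [4.27, 4.46]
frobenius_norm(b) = 3.72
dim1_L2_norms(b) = [1.57, 3.37]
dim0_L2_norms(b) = [2.68, 2.57]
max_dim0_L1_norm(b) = 3.52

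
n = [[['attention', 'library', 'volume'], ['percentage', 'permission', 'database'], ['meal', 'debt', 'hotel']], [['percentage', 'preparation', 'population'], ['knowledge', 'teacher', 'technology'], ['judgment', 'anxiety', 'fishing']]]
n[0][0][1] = 'library'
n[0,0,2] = 'volume'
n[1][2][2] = 'fishing'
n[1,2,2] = 'fishing'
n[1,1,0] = 'knowledge'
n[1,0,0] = 'percentage'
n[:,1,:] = [['percentage', 'permission', 'database'], ['knowledge', 'teacher', 'technology']]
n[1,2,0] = 'judgment'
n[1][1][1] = 'teacher'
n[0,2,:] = ['meal', 'debt', 'hotel']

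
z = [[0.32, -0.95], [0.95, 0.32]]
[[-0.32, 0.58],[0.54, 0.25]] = z @ [[0.41, 0.42], [0.47, -0.47]]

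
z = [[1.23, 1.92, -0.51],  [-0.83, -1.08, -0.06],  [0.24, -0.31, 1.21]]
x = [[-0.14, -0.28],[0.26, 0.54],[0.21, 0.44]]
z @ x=[[0.22,  0.47], [-0.18,  -0.38], [0.14,  0.3]]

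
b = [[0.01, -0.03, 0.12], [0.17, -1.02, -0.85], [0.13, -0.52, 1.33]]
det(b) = -0.003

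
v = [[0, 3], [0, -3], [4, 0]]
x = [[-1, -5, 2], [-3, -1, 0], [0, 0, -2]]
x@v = [[8, 12], [0, -6], [-8, 0]]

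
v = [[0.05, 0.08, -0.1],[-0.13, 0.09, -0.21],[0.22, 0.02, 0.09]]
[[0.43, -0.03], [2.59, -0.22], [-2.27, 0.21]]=v @ [[-8.05, 0.18], [2.75, 1.48], [-6.15, 1.55]]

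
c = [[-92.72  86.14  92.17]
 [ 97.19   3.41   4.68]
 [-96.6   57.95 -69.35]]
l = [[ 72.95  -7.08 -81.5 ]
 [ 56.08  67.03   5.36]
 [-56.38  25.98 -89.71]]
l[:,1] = [-7.08, 67.03, 25.98]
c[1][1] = 3.41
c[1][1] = 3.41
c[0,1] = 86.14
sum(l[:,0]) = 72.65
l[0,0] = 72.95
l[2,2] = -89.71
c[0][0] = -92.72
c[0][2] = 92.17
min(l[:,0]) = -56.38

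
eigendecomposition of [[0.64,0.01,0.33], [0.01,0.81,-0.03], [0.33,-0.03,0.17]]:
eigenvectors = [[0.46, -0.67, 0.58], [-0.04, -0.67, -0.74], [-0.89, -0.32, 0.33]]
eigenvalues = [-0.0, 0.81, 0.82]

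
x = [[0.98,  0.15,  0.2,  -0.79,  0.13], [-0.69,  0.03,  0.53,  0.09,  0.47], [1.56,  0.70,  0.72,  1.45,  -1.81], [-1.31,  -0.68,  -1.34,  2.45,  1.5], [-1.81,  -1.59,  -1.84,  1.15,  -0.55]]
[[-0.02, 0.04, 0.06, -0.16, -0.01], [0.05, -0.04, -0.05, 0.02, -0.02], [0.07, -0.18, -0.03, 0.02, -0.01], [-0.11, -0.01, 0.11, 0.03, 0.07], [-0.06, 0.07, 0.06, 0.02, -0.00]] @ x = [[0.27, 0.16, 0.29, -0.3, -0.33], [0.01, -0.01, -0.04, -0.09, 0.12], [0.14, -0.01, -0.11, -0.08, 0.01], [-0.1, -0.07, -0.12, 0.40, -0.21], [-0.04, 0.02, 0.04, 0.19, -0.05]]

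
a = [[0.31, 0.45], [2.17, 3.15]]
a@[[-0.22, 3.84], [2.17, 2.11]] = [[0.91, 2.14],[6.36, 14.98]]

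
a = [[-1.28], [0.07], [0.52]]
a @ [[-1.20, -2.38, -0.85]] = [[1.54, 3.05, 1.09],[-0.08, -0.17, -0.06],[-0.62, -1.24, -0.44]]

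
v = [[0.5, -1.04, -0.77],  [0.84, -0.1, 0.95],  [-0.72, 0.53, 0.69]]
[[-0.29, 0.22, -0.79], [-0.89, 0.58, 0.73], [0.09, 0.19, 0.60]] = v@[[-0.28, -0.2, 0.05], [0.61, -0.83, 0.23], [-0.63, 0.7, 0.75]]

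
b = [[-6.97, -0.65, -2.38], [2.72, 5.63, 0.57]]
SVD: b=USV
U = [[-0.81,0.59], [0.59,0.81]]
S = [8.5, 4.68]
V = [[0.85, 0.45, 0.27], [-0.41, 0.89, -0.2]]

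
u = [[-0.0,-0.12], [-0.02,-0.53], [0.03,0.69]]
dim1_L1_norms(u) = [0.12, 0.55, 0.72]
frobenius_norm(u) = 0.88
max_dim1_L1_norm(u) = 0.72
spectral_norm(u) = 0.88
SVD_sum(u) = [[-0.0,-0.12], [-0.02,-0.53], [0.03,0.69]] + [[0.0, -0.0], [0.00, -0.00], [0.0, -0.0]]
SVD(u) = [[0.14, -0.89], [0.60, -0.28], [-0.79, -0.37]] @ diag([0.879016532747031, 0.00547130307951613]) @ [[-0.04, -1.00], [-1.00, 0.04]]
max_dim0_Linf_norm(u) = 0.69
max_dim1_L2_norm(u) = 0.69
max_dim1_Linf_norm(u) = 0.69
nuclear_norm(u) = 0.88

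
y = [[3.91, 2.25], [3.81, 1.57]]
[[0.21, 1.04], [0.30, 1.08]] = y @ [[0.14, 0.33], [-0.15, -0.11]]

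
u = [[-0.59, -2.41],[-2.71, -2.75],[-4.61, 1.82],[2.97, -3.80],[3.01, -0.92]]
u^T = [[-0.59, -2.71, -4.61, 2.97, 3.01], [-2.41, -2.75, 1.82, -3.80, -0.92]]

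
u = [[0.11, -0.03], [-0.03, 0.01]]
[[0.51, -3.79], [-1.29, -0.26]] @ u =[[0.17, -0.05], [-0.13, 0.04]]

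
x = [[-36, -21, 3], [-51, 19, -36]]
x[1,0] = -51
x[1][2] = -36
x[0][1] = -21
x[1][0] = -51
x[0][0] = -36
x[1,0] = -51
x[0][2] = 3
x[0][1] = -21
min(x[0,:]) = -36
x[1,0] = -51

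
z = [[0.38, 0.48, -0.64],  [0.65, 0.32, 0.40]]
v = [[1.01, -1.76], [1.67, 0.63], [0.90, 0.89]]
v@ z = [[-0.76, -0.08, -1.35],[1.04, 1.0, -0.82],[0.92, 0.72, -0.22]]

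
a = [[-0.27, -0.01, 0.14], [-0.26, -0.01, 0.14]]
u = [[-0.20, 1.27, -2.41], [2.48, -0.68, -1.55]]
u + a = [[-0.47,1.26,-2.27],  [2.22,-0.69,-1.41]]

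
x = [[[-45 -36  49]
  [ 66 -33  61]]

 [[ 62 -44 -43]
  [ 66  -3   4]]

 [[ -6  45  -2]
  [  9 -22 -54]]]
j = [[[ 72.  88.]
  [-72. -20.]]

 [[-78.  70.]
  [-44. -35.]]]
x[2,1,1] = -22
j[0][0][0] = 72.0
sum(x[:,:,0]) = 152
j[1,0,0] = -78.0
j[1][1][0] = -44.0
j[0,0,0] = 72.0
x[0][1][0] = 66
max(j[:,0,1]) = 88.0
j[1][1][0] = -44.0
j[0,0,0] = 72.0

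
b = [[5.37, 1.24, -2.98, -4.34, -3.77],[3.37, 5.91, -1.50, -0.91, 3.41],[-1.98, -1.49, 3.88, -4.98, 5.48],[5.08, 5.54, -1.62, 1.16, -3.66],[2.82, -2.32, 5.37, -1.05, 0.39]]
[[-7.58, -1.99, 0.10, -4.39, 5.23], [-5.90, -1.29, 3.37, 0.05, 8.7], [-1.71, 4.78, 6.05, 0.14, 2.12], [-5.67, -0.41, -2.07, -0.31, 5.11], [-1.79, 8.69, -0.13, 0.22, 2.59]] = b@[[-0.65, 0.32, -0.17, -0.30, 1.12], [-0.57, 0.01, 0.27, 0.3, 0.39], [-0.09, 1.45, 0.02, 0.4, -0.04], [0.78, -0.06, -0.63, 0.39, -0.27], [0.07, -0.09, 0.53, 0.07, 0.68]]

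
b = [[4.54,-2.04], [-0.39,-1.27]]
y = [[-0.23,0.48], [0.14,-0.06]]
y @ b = [[-1.23, -0.14],[0.66, -0.21]]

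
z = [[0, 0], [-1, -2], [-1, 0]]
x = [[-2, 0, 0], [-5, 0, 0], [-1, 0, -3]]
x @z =[[0, 0], [0, 0], [3, 0]]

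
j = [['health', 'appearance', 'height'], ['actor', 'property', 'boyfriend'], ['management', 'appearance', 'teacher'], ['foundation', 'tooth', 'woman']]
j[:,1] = ['appearance', 'property', 'appearance', 'tooth']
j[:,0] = ['health', 'actor', 'management', 'foundation']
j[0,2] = 'height'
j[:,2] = ['height', 'boyfriend', 'teacher', 'woman']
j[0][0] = 'health'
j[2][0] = 'management'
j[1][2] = 'boyfriend'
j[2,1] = 'appearance'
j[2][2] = 'teacher'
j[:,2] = ['height', 'boyfriend', 'teacher', 'woman']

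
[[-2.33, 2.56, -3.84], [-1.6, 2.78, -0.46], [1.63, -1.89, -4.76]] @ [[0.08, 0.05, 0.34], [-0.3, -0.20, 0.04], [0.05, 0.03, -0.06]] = [[-1.15, -0.74, -0.46], [-0.98, -0.65, -0.41], [0.46, 0.32, 0.76]]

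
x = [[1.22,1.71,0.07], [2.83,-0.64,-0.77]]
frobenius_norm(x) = 3.66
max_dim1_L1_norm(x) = 4.24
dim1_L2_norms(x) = [2.1, 3.0]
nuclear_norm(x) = 5.02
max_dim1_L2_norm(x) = 3.0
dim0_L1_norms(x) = [4.05, 2.35, 0.84]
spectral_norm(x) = 3.16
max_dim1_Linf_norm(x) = 2.83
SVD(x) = [[0.38, 0.92], [0.92, -0.38]] @ diag([3.1572162623034017, 1.8603186482554375]) @ [[0.98, 0.02, -0.22], [0.02, 0.98, 0.19]]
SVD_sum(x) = [[1.18, 0.02, -0.26],[2.85, 0.06, -0.63]] + [[0.04, 1.69, 0.33], [-0.02, -0.70, -0.14]]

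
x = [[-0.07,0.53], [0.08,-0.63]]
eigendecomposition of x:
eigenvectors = [[0.99, -0.65], [0.13, 0.76]]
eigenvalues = [-0.0, -0.7]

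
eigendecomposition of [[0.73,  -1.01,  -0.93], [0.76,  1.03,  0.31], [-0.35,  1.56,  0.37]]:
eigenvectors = [[-0.36+0.00j, (0.73+0j), 0.73-0.00j],[0.37+0.00j, (0.03-0.43j), (0.03+0.43j)],[-0.86+0.00j, (-0.47-0.25j), (-0.47+0.25j)]]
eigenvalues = [(-0.45+0j), (1.29+0.92j), (1.29-0.92j)]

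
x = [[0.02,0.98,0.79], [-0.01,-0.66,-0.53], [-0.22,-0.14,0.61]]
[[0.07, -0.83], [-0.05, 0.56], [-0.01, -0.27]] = x @ [[-0.09, 0.68], [0.09, -0.59], [-0.02, -0.34]]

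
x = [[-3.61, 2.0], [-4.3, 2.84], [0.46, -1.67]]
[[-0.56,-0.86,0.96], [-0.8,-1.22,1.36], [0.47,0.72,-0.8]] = x @ [[-0.00, -0.0, 0.0], [-0.28, -0.43, 0.48]]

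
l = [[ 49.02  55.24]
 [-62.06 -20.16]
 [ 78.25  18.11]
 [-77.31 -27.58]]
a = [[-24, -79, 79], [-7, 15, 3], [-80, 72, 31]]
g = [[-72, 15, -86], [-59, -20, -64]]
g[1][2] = -64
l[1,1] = -20.16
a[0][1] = -79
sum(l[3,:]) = -104.89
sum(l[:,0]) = -12.099999999999994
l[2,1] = 18.11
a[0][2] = 79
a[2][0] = -80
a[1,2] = 3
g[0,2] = -86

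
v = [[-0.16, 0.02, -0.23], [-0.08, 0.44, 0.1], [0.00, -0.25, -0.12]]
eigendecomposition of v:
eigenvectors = [[-0.23, 0.97, -0.79], [-0.87, 0.08, -0.27], [0.44, 0.23, 0.54]]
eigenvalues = [0.37, -0.21, 0.0]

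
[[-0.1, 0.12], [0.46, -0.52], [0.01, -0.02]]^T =[[-0.1, 0.46, 0.01], [0.12, -0.52, -0.02]]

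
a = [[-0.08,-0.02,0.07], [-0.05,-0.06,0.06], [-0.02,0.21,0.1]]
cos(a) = [[1.0, -0.01, -0.00], [-0.00, 0.99, 0.00], [0.01, -0.00, 0.99]]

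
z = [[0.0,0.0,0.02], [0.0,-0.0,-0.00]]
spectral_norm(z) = 0.02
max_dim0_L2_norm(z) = 0.02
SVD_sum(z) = [[0.0, 0.0, 0.02],[0.0, 0.0, 0.00]] + [[-0.0, -0.0, -0.00],[-0.00, -0.00, -0.00]]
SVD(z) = [[1.0, 0.00], [0.0, 1.00]] @ diag([0.02, -0.0]) @ [[0.0, 0.00, 1.0], [0.0, 1.0, 0.00]]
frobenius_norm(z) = 0.02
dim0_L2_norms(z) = [0.0, 0.0, 0.02]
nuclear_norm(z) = 0.02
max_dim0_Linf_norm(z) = 0.02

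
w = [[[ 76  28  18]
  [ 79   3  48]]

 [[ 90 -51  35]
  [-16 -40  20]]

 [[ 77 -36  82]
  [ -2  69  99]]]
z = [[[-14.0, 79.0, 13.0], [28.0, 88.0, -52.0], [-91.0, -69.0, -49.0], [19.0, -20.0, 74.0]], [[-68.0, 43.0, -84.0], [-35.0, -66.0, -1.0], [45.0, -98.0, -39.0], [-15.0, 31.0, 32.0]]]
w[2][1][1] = 69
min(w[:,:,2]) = 18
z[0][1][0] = 28.0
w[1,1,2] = 20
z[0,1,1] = 88.0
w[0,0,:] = [76, 28, 18]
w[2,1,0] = -2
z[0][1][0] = 28.0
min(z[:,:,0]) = -91.0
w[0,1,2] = 48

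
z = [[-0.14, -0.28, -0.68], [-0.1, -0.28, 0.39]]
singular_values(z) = [0.8, 0.41]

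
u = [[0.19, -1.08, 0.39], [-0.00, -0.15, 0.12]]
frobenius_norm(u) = 1.18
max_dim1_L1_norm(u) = 1.66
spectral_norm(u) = 1.18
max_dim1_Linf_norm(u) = 1.08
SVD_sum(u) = [[0.19, -1.08, 0.4], [0.03, -0.17, 0.06]] + [[0.00, -0.00, -0.01],[-0.03, 0.02, 0.06]]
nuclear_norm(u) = 1.25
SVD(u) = [[-0.99, -0.15], [-0.15, 0.99]] @ diag([1.1776648635468137, 0.06786360709000075]) @ [[-0.16, 0.93, -0.34],[-0.43, 0.25, 0.87]]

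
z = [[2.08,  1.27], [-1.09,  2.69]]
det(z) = 6.98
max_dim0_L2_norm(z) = 2.97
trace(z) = 4.77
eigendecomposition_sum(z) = [[(1.04+0.89j), 0.64-1.33j], [(-0.54+1.14j), 1.34+0.25j]] + [[1.04-0.89j, (0.63+1.33j)], [(-0.54-1.14j), (1.34-0.25j)]]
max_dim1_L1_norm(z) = 3.78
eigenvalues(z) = [(2.38+1.14j), (2.38-1.14j)]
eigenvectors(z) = [[(0.73+0j), (0.73-0j)], [0.18+0.66j, (0.18-0.66j)]]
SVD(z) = [[0.36, 0.93], [0.93, -0.36]] @ diag([2.978945953553249, 2.3429428089069355]) @ [[-0.09, 1.0], [1.00, 0.09]]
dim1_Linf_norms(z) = [2.08, 2.69]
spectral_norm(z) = 2.98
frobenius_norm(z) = 3.79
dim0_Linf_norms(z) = [2.08, 2.69]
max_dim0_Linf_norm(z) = 2.69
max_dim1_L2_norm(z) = 2.9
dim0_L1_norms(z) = [3.17, 3.96]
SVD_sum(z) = [[-0.09, 1.08],[-0.24, 2.76]] + [[2.17, 0.19], [-0.85, -0.07]]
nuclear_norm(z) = 5.32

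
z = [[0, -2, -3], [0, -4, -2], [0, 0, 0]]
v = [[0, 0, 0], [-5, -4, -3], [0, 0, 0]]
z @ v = [[10, 8, 6], [20, 16, 12], [0, 0, 0]]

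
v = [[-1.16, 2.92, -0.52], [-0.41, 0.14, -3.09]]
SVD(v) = [[-0.74, -0.68],[-0.68, 0.74]] @ diag([3.5268373385024185, 2.727566385579858]) @ [[0.32, -0.64, 0.70],[0.18, -0.69, -0.7]]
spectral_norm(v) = 3.53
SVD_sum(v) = [[-0.83, 1.65, -1.82], [-0.77, 1.52, -1.68]] + [[-0.33, 1.27, 1.30], [0.36, -1.38, -1.41]]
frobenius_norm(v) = 4.46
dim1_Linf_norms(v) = [2.92, 3.09]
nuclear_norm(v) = 6.25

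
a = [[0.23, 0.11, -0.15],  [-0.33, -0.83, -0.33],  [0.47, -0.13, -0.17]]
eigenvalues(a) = [(0.06+0.27j), (0.06-0.27j), (-0.88+0j)]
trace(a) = -0.77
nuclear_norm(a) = 1.65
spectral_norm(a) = 0.96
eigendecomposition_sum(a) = [[0.11+0.12j, (0.03+0j), -0.09+0.02j], [-0.13+0.02j, (-0.02+0.02j), (0.03-0.07j)], [0.24-0.05j, (0.03-0.03j), -0.04+0.13j]] + [[(0.11-0.12j), 0.03-0.00j, -0.09-0.02j],[(-0.13-0.02j), (-0.02-0.02j), (0.03+0.07j)],[(0.24+0.05j), (0.03+0.03j), -0.04-0.13j]] + [[0.01+0.00j, (0.05+0j), 0.03-0.00j], [-0.07-0.00j, (-0.8-0j), (-0.39+0j)], [(-0.02-0j), -0.18-0.00j, -0.09+0.00j]]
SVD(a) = [[-0.14, -0.42, -0.9], [0.99, -0.07, -0.12], [-0.01, -0.90, 0.43]] @ diag([0.9609219623755169, 0.5684247983537484, 0.12009259278109675]) @ [[-0.38, -0.87, -0.32], [-0.88, 0.23, 0.42], [0.30, -0.44, 0.85]]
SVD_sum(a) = [[0.05,0.12,0.04], [-0.36,-0.83,-0.30], [0.0,0.01,0.0]] + [[0.21, -0.05, -0.1],[0.04, -0.01, -0.02],[0.45, -0.12, -0.22]] + [[-0.03, 0.05, -0.09], [-0.0, 0.01, -0.01], [0.02, -0.02, 0.04]]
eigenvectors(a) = [[(0.26+0.43j), 0.26-0.43j, (-0.07+0j)], [-0.40-0.04j, -0.40+0.04j, 0.97+0.00j], [(0.77+0j), (0.77-0j), (0.22+0j)]]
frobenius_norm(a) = 1.12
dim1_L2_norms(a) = [0.3, 0.95, 0.52]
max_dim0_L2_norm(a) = 0.85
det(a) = -0.07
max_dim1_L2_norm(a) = 0.95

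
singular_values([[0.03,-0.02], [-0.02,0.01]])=[0.04, 0.0]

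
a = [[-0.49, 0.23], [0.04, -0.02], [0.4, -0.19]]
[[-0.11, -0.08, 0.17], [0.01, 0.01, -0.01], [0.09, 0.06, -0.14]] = a@[[0.15, 0.17, -0.20], [-0.17, 0.03, 0.32]]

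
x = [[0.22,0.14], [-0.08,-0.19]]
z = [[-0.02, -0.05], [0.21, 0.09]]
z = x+[[-0.24, -0.19],  [0.29, 0.28]]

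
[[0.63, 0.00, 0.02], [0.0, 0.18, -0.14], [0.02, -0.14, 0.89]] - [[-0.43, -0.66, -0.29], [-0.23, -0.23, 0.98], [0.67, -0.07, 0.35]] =[[1.06, 0.66, 0.31], [0.23, 0.41, -1.12], [-0.65, -0.07, 0.54]]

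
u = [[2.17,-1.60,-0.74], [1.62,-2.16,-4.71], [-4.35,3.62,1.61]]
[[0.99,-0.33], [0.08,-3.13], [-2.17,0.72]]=u @ [[0.17,0.04], [-0.52,-0.07], [0.28,0.71]]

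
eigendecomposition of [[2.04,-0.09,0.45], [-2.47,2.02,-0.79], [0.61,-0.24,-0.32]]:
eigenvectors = [[-0.22, 0.22, -0.17],[0.97, 0.97, 0.14],[-0.12, -0.06, 0.98]]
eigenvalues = [2.68, 1.52, -0.46]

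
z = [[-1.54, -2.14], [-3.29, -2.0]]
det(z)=-3.961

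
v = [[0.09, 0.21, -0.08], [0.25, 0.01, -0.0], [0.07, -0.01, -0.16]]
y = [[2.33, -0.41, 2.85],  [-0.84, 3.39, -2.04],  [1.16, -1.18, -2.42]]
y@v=[[0.31, 0.46, -0.64], [0.63, -0.12, 0.39], [-0.36, 0.26, 0.29]]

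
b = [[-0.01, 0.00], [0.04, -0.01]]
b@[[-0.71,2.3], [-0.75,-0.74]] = [[0.01, -0.02], [-0.02, 0.10]]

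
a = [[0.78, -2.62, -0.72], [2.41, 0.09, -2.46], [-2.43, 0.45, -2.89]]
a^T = [[0.78, 2.41, -2.43], [-2.62, 0.09, 0.45], [-0.72, -2.46, -2.89]]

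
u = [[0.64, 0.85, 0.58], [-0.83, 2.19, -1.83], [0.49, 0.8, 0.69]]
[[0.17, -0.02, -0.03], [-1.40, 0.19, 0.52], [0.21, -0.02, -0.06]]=u@[[0.14, -0.00, 0.03],[-0.21, 0.03, 0.08],[0.45, -0.07, -0.20]]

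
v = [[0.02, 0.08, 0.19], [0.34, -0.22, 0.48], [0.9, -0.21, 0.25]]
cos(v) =[[0.9, 0.03, -0.04], [-0.18, 1.01, -0.04], [-0.08, -0.03, 0.94]]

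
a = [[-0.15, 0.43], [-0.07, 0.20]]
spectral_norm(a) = 0.50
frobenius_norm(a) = 0.50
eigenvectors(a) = [[-0.94,-0.91], [-0.33,-0.42]]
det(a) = 0.00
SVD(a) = [[-0.91,-0.42], [-0.42,0.91]] @ diag([0.502294694740686, 0.0001990863153584131]) @ [[0.33, -0.94], [-0.94, -0.33]]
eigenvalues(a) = [0.0, 0.05]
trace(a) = 0.05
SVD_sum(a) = [[-0.15,0.43], [-0.07,0.2]] + [[0.0, 0.00], [-0.0, -0.0]]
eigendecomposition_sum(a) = [[0.01, -0.02],  [0.0, -0.01]] + [[-0.16,0.45], [-0.07,0.21]]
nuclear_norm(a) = 0.50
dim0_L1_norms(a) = [0.22, 0.63]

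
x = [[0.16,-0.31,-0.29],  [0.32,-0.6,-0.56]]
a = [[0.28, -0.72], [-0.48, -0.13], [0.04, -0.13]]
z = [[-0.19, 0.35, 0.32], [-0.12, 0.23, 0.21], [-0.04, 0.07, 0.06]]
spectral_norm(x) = 0.99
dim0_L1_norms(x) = [0.48, 0.91, 0.85]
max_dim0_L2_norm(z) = 0.42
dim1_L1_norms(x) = [0.76, 1.48]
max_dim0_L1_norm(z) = 0.65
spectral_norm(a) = 0.79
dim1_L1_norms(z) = [0.86, 0.56, 0.17]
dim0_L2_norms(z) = [0.23, 0.42, 0.39]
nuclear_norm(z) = 0.63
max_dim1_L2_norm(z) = 0.51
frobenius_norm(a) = 0.93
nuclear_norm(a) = 1.28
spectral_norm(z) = 0.62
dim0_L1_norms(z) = [0.35, 0.65, 0.59]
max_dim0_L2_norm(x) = 0.68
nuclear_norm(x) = 1.00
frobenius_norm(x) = 0.99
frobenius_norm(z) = 0.62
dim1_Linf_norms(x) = [0.31, 0.6]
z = a @ x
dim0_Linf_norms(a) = [0.48, 0.72]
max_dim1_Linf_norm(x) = 0.6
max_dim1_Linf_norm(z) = 0.35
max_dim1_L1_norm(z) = 0.86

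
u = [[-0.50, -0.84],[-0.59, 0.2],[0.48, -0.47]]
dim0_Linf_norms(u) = [0.59, 0.84]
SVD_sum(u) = [[-0.39, -0.89], [-0.02, -0.05], [-0.1, -0.21]] + [[-0.11, 0.05], [-0.57, 0.25], [0.58, -0.26]]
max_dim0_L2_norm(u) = 0.98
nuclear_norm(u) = 1.89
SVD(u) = [[0.97, 0.13], [0.06, 0.70], [0.23, -0.71]] @ diag([1.0002231720058103, 0.8913773646344376]) @ [[-0.41, -0.91], [-0.91, 0.41]]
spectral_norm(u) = 1.00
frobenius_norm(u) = 1.34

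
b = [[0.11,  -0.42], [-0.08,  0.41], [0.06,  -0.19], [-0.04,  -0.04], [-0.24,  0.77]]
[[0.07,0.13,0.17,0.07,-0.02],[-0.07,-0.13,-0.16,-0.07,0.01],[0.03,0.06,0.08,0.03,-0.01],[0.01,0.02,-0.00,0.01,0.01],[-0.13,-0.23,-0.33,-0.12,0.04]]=b@[[-0.04, -0.14, 0.38, -0.06, -0.30], [-0.18, -0.34, -0.31, -0.18, -0.04]]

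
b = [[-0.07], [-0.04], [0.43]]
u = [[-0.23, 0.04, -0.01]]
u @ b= [[0.01]]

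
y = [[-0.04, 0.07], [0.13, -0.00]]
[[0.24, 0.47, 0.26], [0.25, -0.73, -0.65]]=y @[[1.93, -5.60, -4.97],[4.46, 3.55, 0.91]]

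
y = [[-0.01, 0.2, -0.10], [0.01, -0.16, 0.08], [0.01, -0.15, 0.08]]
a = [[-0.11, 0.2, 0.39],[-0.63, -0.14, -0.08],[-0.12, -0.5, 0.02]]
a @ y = [[0.01, -0.11, 0.06],[0.0, -0.09, 0.05],[-0.0, 0.05, -0.03]]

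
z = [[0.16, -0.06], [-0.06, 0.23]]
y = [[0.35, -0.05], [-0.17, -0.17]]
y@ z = [[0.06,-0.03], [-0.02,-0.03]]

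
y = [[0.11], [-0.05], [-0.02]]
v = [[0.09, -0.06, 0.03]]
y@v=[[0.01, -0.01, 0.00], [-0.00, 0.0, -0.00], [-0.00, 0.00, -0.00]]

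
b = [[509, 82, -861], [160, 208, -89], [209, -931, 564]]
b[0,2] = -861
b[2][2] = 564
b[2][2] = 564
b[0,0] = 509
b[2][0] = 209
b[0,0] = 509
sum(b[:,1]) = -641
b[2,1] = -931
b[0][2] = -861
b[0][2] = -861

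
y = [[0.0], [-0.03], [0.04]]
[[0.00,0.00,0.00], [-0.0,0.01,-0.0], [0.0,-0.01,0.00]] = y @ [[0.11, -0.20, 0.06]]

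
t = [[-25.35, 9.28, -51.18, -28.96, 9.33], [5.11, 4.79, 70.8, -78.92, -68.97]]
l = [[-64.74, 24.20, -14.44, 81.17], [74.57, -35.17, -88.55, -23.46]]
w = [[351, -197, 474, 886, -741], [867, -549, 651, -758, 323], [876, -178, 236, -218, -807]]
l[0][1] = 24.2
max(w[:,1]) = -178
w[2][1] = -178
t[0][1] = 9.28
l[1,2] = -88.55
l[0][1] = 24.2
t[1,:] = [5.11, 4.79, 70.8, -78.92, -68.97]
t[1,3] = -78.92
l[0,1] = 24.2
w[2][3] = -218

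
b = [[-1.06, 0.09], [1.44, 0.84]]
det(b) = -1.02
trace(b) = -0.22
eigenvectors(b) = [[-0.81, -0.05], [0.59, -1.00]]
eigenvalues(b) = [-1.13, 0.91]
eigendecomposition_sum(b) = [[-1.09, 0.05], [0.8, -0.04]] + [[0.03, 0.04], [0.64, 0.88]]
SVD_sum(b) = [[-0.89,-0.34], [1.54,0.59]] + [[-0.17, 0.43], [-0.1, 0.25]]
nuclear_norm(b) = 2.44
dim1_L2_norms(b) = [1.06, 1.67]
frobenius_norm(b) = 1.98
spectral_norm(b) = 1.90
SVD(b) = [[-0.50, 0.86],[0.86, 0.5]] @ diag([1.903627562346056, 0.535819096222235]) @ [[0.93, 0.36], [-0.36, 0.93]]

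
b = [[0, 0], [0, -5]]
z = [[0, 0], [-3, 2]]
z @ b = [[0, 0], [0, -10]]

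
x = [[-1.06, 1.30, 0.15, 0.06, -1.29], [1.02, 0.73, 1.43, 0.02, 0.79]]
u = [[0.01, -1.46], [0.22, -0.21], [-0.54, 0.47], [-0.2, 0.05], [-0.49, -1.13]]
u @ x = [[-1.5, -1.05, -2.09, -0.03, -1.17], [-0.45, 0.13, -0.27, 0.01, -0.45], [1.05, -0.36, 0.59, -0.02, 1.07], [0.26, -0.22, 0.04, -0.01, 0.3], [-0.63, -1.46, -1.69, -0.05, -0.26]]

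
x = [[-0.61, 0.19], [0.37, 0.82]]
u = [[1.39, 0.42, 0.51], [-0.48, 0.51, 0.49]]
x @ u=[[-0.94,-0.16,-0.22], [0.12,0.57,0.59]]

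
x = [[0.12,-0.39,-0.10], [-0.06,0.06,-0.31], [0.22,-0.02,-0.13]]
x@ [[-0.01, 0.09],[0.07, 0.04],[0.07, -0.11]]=[[-0.04, 0.01], [-0.02, 0.03], [-0.01, 0.03]]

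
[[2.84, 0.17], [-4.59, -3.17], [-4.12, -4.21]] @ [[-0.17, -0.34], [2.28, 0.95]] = [[-0.10, -0.80], [-6.45, -1.45], [-8.9, -2.6]]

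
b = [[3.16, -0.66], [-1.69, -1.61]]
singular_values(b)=[3.59, 1.73]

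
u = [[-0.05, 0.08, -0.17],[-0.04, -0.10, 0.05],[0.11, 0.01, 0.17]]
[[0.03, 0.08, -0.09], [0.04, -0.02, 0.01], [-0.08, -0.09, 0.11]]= u@[[-0.32, -0.27, 0.62], [-0.42, 0.17, -0.26], [-0.26, -0.34, 0.24]]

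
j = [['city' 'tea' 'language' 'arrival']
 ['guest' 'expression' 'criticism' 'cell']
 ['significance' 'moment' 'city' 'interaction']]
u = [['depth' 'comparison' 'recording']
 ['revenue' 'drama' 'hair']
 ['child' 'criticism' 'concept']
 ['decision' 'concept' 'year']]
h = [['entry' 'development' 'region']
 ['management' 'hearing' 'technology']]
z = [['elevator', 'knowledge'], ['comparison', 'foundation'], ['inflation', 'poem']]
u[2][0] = 'child'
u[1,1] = 'drama'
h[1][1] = 'hearing'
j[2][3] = 'interaction'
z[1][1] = 'foundation'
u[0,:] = ['depth', 'comparison', 'recording']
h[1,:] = ['management', 'hearing', 'technology']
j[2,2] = 'city'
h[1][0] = 'management'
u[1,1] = 'drama'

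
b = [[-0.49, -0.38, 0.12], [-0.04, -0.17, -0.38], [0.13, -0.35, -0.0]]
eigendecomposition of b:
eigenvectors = [[0.37+0.00j, (-0.89+0j), -0.89-0.00j],[-0.57+0.00j, (0.04+0.31j), 0.04-0.31j],[0.73+0.00j, 0.21+0.26j, 0.21-0.26j]]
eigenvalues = [(0.34+0j), (-0.5+0.1j), (-0.5-0.1j)]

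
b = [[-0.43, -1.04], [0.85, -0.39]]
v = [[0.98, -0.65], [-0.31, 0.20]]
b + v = [[0.55,-1.69], [0.54,-0.19]]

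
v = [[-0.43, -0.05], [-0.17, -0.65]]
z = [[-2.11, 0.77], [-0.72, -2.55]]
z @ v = [[0.78, -0.40], [0.74, 1.69]]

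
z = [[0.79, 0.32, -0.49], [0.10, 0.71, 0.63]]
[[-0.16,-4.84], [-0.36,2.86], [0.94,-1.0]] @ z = [[-0.61, -3.49, -2.97],[0.00, 1.92, 1.98],[0.64, -0.41, -1.09]]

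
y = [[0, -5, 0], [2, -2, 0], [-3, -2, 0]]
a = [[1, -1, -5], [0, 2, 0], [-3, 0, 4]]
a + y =[[1, -6, -5], [2, 0, 0], [-6, -2, 4]]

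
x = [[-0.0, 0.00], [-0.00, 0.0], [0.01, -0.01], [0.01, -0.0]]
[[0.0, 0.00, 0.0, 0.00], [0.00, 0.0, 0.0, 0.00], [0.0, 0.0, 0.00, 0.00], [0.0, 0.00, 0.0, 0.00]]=x @ [[0.02, 0.02, -0.0, 0.00],  [-0.0, -0.00, 0.00, -0.0]]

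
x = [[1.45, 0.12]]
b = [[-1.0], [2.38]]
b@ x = [[-1.45,-0.12], [3.45,0.29]]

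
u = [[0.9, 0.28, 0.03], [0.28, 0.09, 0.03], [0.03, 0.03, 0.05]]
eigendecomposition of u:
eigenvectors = [[-0.95, -0.27, -0.14], [-0.3, 0.9, 0.32], [-0.04, -0.35, 0.94]]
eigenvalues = [0.99, -0.0, 0.06]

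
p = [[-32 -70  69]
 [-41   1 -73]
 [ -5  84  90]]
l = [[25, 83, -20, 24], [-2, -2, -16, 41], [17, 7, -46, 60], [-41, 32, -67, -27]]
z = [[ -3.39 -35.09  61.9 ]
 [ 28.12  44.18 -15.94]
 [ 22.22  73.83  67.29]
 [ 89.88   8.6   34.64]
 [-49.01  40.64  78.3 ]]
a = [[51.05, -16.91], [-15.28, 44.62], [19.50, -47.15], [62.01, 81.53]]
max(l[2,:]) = 60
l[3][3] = -27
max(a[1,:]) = 44.62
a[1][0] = -15.28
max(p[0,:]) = 69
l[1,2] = -16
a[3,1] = 81.53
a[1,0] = -15.28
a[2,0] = 19.5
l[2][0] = 17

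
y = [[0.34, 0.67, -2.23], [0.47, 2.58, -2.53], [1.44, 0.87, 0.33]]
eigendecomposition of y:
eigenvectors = [[(0.31+0.42j), 0.31-0.42j, 0.26+0.00j], [(0.62+0j), (0.62-0j), (-0.88+0j)], [(0.45-0.37j), (0.45+0.37j), (-0.38+0j)]]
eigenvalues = [(0.96+1.86j), (0.96-1.86j), (1.34+0j)]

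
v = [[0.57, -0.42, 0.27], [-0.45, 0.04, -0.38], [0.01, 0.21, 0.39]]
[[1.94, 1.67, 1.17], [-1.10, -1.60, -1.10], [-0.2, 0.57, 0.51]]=v @ [[1.98, 2.49, 1.26], [-1.70, 0.22, -0.18], [0.36, 1.28, 1.38]]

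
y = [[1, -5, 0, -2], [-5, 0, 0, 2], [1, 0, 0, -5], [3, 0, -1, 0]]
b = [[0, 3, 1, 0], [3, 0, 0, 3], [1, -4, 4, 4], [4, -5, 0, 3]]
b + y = [[1, -2, 1, -2], [-2, 0, 0, 5], [2, -4, 4, -1], [7, -5, -1, 3]]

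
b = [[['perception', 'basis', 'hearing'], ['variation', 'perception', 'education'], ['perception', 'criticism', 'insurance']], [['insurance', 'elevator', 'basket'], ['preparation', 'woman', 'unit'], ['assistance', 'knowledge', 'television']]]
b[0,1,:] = ['variation', 'perception', 'education']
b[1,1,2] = 'unit'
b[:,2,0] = ['perception', 'assistance']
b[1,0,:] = ['insurance', 'elevator', 'basket']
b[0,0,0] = 'perception'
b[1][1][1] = 'woman'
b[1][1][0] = 'preparation'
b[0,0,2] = 'hearing'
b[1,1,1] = 'woman'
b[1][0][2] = 'basket'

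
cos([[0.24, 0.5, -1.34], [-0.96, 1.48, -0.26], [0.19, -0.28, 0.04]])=[[1.26, -0.55, 0.31], [0.78, 0.14, -0.35], [-0.15, 0.16, 1.07]]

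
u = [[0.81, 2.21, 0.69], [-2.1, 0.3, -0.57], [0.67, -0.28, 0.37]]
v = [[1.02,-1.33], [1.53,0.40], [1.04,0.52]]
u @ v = [[4.93, 0.17], [-2.28, 2.62], [0.64, -0.81]]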